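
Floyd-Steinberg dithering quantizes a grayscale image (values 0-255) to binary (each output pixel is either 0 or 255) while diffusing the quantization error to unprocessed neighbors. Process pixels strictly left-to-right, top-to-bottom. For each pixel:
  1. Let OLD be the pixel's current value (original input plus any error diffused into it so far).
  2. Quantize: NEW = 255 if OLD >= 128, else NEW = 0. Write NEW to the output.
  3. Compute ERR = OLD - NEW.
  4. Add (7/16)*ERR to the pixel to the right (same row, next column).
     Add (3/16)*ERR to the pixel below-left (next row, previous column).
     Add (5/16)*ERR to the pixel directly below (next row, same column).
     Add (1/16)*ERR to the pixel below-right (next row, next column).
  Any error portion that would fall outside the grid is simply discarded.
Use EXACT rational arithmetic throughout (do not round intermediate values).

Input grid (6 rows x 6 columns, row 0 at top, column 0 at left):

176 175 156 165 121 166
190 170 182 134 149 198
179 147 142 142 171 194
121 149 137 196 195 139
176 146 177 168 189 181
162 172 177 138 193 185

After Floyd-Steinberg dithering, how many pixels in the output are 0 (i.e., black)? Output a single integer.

(0,0): OLD=176 → NEW=255, ERR=-79
(0,1): OLD=2247/16 → NEW=255, ERR=-1833/16
(0,2): OLD=27105/256 → NEW=0, ERR=27105/256
(0,3): OLD=865575/4096 → NEW=255, ERR=-178905/4096
(0,4): OLD=6677521/65536 → NEW=0, ERR=6677521/65536
(0,5): OLD=220806263/1048576 → NEW=255, ERR=-46580617/1048576
(1,0): OLD=36821/256 → NEW=255, ERR=-28459/256
(1,1): OLD=205779/2048 → NEW=0, ERR=205779/2048
(1,2): OLD=15970895/65536 → NEW=255, ERR=-740785/65536
(1,3): OLD=36995683/262144 → NEW=255, ERR=-29851037/262144
(1,4): OLD=2012636297/16777216 → NEW=0, ERR=2012636297/16777216
(1,5): OLD=65221670383/268435456 → NEW=255, ERR=-3229370897/268435456
(2,0): OLD=5344449/32768 → NEW=255, ERR=-3011391/32768
(2,1): OLD=135397979/1048576 → NEW=255, ERR=-131988901/1048576
(2,2): OLD=1146325969/16777216 → NEW=0, ERR=1146325969/16777216
(2,3): OLD=21219026313/134217728 → NEW=255, ERR=-13006494327/134217728
(2,4): OLD=673103816219/4294967296 → NEW=255, ERR=-422112844261/4294967296
(2,5): OLD=10633673797229/68719476736 → NEW=255, ERR=-6889792770451/68719476736
(3,0): OLD=1152253873/16777216 → NEW=0, ERR=1152253873/16777216
(3,1): OLD=19700346845/134217728 → NEW=255, ERR=-14525173795/134217728
(3,2): OLD=91234009831/1073741824 → NEW=0, ERR=91234009831/1073741824
(3,3): OLD=12969651538485/68719476736 → NEW=255, ERR=-4553815029195/68719476736
(3,4): OLD=60715165632149/549755813888 → NEW=0, ERR=60715165632149/549755813888
(3,5): OLD=1318040934628507/8796093022208 → NEW=255, ERR=-924962786034533/8796093022208
(4,0): OLD=380471755583/2147483648 → NEW=255, ERR=-167136574657/2147483648
(4,1): OLD=3379444430259/34359738368 → NEW=0, ERR=3379444430259/34359738368
(4,2): OLD=250022329215273/1099511627776 → NEW=255, ERR=-30353135867607/1099511627776
(4,3): OLD=2836424721912877/17592186044416 → NEW=255, ERR=-1649582719413203/17592186044416
(4,4): OLD=44650564699884285/281474976710656 → NEW=255, ERR=-27125554361332995/281474976710656
(4,5): OLD=508364771062863819/4503599627370496 → NEW=0, ERR=508364771062863819/4503599627370496
(5,0): OLD=85827849168073/549755813888 → NEW=255, ERR=-54359883373367/549755813888
(5,1): OLD=2628895407426649/17592186044416 → NEW=255, ERR=-1857112033899431/17592186044416
(5,2): OLD=15587281580567267/140737488355328 → NEW=0, ERR=15587281580567267/140737488355328
(5,3): OLD=618605007285907569/4503599627370496 → NEW=255, ERR=-529812897693568911/4503599627370496
(5,4): OLD=1141397769197160145/9007199254740992 → NEW=0, ERR=1141397769197160145/9007199254740992
(5,5): OLD=38866724149479439685/144115188075855872 → NEW=255, ERR=2117351190136192325/144115188075855872
Output grid:
  Row 0: ##.#.#  (2 black, running=2)
  Row 1: #.##.#  (2 black, running=4)
  Row 2: ##.###  (1 black, running=5)
  Row 3: .#.#.#  (3 black, running=8)
  Row 4: #.###.  (2 black, running=10)
  Row 5: ##.#.#  (2 black, running=12)

Answer: 12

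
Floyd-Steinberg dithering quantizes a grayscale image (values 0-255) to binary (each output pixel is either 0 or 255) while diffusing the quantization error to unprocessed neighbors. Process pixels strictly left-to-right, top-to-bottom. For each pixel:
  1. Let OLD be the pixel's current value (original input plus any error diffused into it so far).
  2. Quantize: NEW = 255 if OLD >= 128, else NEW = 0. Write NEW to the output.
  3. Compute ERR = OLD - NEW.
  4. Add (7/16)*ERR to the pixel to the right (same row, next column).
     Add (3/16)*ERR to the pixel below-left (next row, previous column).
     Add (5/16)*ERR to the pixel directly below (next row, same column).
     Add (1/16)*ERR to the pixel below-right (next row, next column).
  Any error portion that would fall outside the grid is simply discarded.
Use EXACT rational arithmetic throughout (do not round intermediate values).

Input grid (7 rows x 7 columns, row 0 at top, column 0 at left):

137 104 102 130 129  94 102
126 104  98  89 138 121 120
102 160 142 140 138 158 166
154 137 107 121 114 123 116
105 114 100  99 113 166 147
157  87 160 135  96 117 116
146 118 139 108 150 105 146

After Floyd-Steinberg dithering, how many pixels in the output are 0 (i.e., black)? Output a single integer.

(0,0): OLD=137 → NEW=255, ERR=-118
(0,1): OLD=419/8 → NEW=0, ERR=419/8
(0,2): OLD=15989/128 → NEW=0, ERR=15989/128
(0,3): OLD=378163/2048 → NEW=255, ERR=-144077/2048
(0,4): OLD=3218533/32768 → NEW=0, ERR=3218533/32768
(0,5): OLD=71812803/524288 → NEW=255, ERR=-61880637/524288
(0,6): OLD=422473557/8388608 → NEW=0, ERR=422473557/8388608
(1,0): OLD=12665/128 → NEW=0, ERR=12665/128
(1,1): OLD=184015/1024 → NEW=255, ERR=-77105/1024
(1,2): OLD=3085947/32768 → NEW=0, ERR=3085947/32768
(1,3): OLD=17621471/131072 → NEW=255, ERR=-15801889/131072
(1,4): OLD=750132029/8388608 → NEW=0, ERR=750132029/8388608
(1,5): OLD=9316091725/67108864 → NEW=255, ERR=-7796668595/67108864
(1,6): OLD=83250559459/1073741824 → NEW=0, ERR=83250559459/1073741824
(2,0): OLD=1946453/16384 → NEW=0, ERR=1946453/16384
(2,1): OLD=111299703/524288 → NEW=255, ERR=-22393737/524288
(2,2): OLD=1052201509/8388608 → NEW=0, ERR=1052201509/8388608
(2,3): OLD=12069843261/67108864 → NEW=255, ERR=-5042917059/67108864
(2,4): OLD=55700330253/536870912 → NEW=0, ERR=55700330253/536870912
(2,5): OLD=3216259045103/17179869184 → NEW=255, ERR=-1164607596817/17179869184
(2,6): OLD=42141576971385/274877906944 → NEW=255, ERR=-27952289299335/274877906944
(3,0): OLD=1536096901/8388608 → NEW=255, ERR=-602998139/8388608
(3,1): OLD=8264265633/67108864 → NEW=0, ERR=8264265633/67108864
(3,2): OLD=98416572723/536870912 → NEW=255, ERR=-38485509837/536870912
(3,3): OLD=200677180437/2147483648 → NEW=0, ERR=200677180437/2147483648
(3,4): OLD=46701246779013/274877906944 → NEW=255, ERR=-23392619491707/274877906944
(3,5): OLD=114352238935007/2199023255552 → NEW=0, ERR=114352238935007/2199023255552
(3,6): OLD=3614691490483585/35184372088832 → NEW=0, ERR=3614691490483585/35184372088832
(4,0): OLD=113415762859/1073741824 → NEW=0, ERR=113415762859/1073741824
(4,1): OLD=3105459856815/17179869184 → NEW=255, ERR=-1275406785105/17179869184
(4,2): OLD=19334165957281/274877906944 → NEW=0, ERR=19334165957281/274877906944
(4,3): OLD=304648361134139/2199023255552 → NEW=255, ERR=-256102569031621/2199023255552
(4,4): OLD=897980716360449/17592186044416 → NEW=0, ERR=897980716360449/17592186044416
(4,5): OLD=123019420588296897/562949953421312 → NEW=255, ERR=-20532817534137663/562949953421312
(4,6): OLD=1498778060114010775/9007199254740992 → NEW=255, ERR=-798057749844942185/9007199254740992
(5,0): OLD=48402872063613/274877906944 → NEW=255, ERR=-21690994207107/274877906944
(5,1): OLD=107898738685823/2199023255552 → NEW=0, ERR=107898738685823/2199023255552
(5,2): OLD=3113298783858409/17592186044416 → NEW=255, ERR=-1372708657467671/17592186044416
(5,3): OLD=11038693631373677/140737488355328 → NEW=0, ERR=11038693631373677/140737488355328
(5,4): OLD=1190290754476762063/9007199254740992 → NEW=255, ERR=-1106545055482190897/9007199254740992
(5,5): OLD=2769314545505255519/72057594037927936 → NEW=0, ERR=2769314545505255519/72057594037927936
(5,6): OLD=118573585714763729585/1152921504606846976 → NEW=0, ERR=118573585714763729585/1152921504606846976
(6,0): OLD=4592974772742661/35184372088832 → NEW=255, ERR=-4379040109909499/35184372088832
(6,1): OLD=33394013625898441/562949953421312 → NEW=0, ERR=33394013625898441/562949953421312
(6,2): OLD=1426211807275514427/9007199254740992 → NEW=255, ERR=-870624002683438533/9007199254740992
(6,3): OLD=4489996128188960421/72057594037927936 → NEW=0, ERR=4489996128188960421/72057594037927936
(6,4): OLD=21758268893105152831/144115188075855872 → NEW=255, ERR=-14991104066238094529/144115188075855872
(6,5): OLD=1533034453713160821515/18446744073709551616 → NEW=0, ERR=1533034453713160821515/18446744073709551616
(6,6): OLD=64017666713008082105245/295147905179352825856 → NEW=255, ERR=-11245049107726888488035/295147905179352825856
Output grid:
  Row 0: #..#.#.  (4 black, running=4)
  Row 1: .#.#.#.  (4 black, running=8)
  Row 2: .#.#.##  (3 black, running=11)
  Row 3: #.#.#..  (4 black, running=15)
  Row 4: .#.#.##  (3 black, running=18)
  Row 5: #.#.#..  (4 black, running=22)
  Row 6: #.#.#.#  (3 black, running=25)

Answer: 25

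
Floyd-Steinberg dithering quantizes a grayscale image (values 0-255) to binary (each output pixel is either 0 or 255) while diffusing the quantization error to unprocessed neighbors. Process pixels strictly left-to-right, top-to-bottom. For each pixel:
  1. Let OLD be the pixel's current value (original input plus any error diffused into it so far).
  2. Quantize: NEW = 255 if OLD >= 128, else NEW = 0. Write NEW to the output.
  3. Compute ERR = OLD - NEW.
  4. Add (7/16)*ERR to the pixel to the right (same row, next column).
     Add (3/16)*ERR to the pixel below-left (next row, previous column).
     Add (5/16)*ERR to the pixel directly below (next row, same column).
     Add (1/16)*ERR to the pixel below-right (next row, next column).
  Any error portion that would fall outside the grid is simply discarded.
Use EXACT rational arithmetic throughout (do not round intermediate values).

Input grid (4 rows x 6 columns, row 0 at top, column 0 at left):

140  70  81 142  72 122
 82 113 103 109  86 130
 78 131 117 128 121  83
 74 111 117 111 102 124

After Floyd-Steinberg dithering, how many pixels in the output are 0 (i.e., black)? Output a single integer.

(0,0): OLD=140 → NEW=255, ERR=-115
(0,1): OLD=315/16 → NEW=0, ERR=315/16
(0,2): OLD=22941/256 → NEW=0, ERR=22941/256
(0,3): OLD=742219/4096 → NEW=255, ERR=-302261/4096
(0,4): OLD=2602765/65536 → NEW=0, ERR=2602765/65536
(0,5): OLD=146145627/1048576 → NEW=255, ERR=-121241253/1048576
(1,0): OLD=12737/256 → NEW=0, ERR=12737/256
(1,1): OLD=308295/2048 → NEW=255, ERR=-213945/2048
(1,2): OLD=4764115/65536 → NEW=0, ERR=4764115/65536
(1,3): OLD=34285975/262144 → NEW=255, ERR=-32560745/262144
(1,4): OLD=298258341/16777216 → NEW=0, ERR=298258341/16777216
(1,5): OLD=27951425267/268435456 → NEW=0, ERR=27951425267/268435456
(2,0): OLD=2423549/32768 → NEW=0, ERR=2423549/32768
(2,1): OLD=154614959/1048576 → NEW=255, ERR=-112771921/1048576
(2,2): OLD=1054391245/16777216 → NEW=0, ERR=1054391245/16777216
(2,3): OLD=16717713573/134217728 → NEW=0, ERR=16717713573/134217728
(2,4): OLD=828111773039/4294967296 → NEW=255, ERR=-267104887441/4294967296
(2,5): OLD=6146450513657/68719476736 → NEW=0, ERR=6146450513657/68719476736
(3,0): OLD=1290966061/16777216 → NEW=0, ERR=1290966061/16777216
(3,1): OLD=17107687593/134217728 → NEW=0, ERR=17107687593/134217728
(3,2): OLD=224451692299/1073741824 → NEW=255, ERR=-49352472821/1073741824
(3,3): OLD=8389436346785/68719476736 → NEW=0, ERR=8389436346785/68719476736
(3,4): OLD=88253335177857/549755813888 → NEW=255, ERR=-51934397363583/549755813888
(3,5): OLD=938843348162543/8796093022208 → NEW=0, ERR=938843348162543/8796093022208
Output grid:
  Row 0: #..#.#  (3 black, running=3)
  Row 1: .#.#..  (4 black, running=7)
  Row 2: .#..#.  (4 black, running=11)
  Row 3: ..#.#.  (4 black, running=15)

Answer: 15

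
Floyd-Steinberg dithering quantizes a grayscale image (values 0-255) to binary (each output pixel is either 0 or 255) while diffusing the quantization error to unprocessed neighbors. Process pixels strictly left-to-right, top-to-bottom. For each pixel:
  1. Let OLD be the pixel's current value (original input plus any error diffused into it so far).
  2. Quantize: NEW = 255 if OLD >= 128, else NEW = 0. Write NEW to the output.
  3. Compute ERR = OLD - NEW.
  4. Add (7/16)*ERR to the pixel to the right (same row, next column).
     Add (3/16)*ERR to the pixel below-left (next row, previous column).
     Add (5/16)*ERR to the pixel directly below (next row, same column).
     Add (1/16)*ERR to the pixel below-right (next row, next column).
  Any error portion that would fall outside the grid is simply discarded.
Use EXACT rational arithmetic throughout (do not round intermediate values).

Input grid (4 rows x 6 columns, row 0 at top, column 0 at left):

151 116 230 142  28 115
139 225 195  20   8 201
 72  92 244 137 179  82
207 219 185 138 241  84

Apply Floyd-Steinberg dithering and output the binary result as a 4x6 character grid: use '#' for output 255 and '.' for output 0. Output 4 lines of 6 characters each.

(0,0): OLD=151 → NEW=255, ERR=-104
(0,1): OLD=141/2 → NEW=0, ERR=141/2
(0,2): OLD=8347/32 → NEW=255, ERR=187/32
(0,3): OLD=74013/512 → NEW=255, ERR=-56547/512
(0,4): OLD=-166453/8192 → NEW=0, ERR=-166453/8192
(0,5): OLD=13908109/131072 → NEW=0, ERR=13908109/131072
(1,0): OLD=3831/32 → NEW=0, ERR=3831/32
(1,1): OLD=75265/256 → NEW=255, ERR=9985/256
(1,2): OLD=1618645/8192 → NEW=255, ERR=-470315/8192
(1,3): OLD=-1411503/32768 → NEW=0, ERR=-1411503/32768
(1,4): OLD=-8812813/2097152 → NEW=0, ERR=-8812813/2097152
(1,5): OLD=7752787893/33554432 → NEW=255, ERR=-803592267/33554432
(2,0): OLD=478107/4096 → NEW=0, ERR=478107/4096
(2,1): OLD=19919513/131072 → NEW=255, ERR=-13503847/131072
(2,2): OLD=367727243/2097152 → NEW=255, ERR=-167046517/2097152
(2,3): OLD=1414555763/16777216 → NEW=0, ERR=1414555763/16777216
(2,4): OLD=111342493017/536870912 → NEW=255, ERR=-25559589543/536870912
(2,5): OLD=458914048255/8589934592 → NEW=0, ERR=458914048255/8589934592
(3,0): OLD=470096043/2097152 → NEW=255, ERR=-64677717/2097152
(3,1): OLD=2779510031/16777216 → NEW=255, ERR=-1498680049/16777216
(3,2): OLD=17501556605/134217728 → NEW=255, ERR=-16723964035/134217728
(3,3): OLD=824026225815/8589934592 → NEW=0, ERR=824026225815/8589934592
(3,4): OLD=19473599449719/68719476736 → NEW=255, ERR=1950132882039/68719476736
(3,5): OLD=121094841376153/1099511627776 → NEW=0, ERR=121094841376153/1099511627776
Row 0: #.##..
Row 1: .##..#
Row 2: .##.#.
Row 3: ###.#.

Answer: #.##..
.##..#
.##.#.
###.#.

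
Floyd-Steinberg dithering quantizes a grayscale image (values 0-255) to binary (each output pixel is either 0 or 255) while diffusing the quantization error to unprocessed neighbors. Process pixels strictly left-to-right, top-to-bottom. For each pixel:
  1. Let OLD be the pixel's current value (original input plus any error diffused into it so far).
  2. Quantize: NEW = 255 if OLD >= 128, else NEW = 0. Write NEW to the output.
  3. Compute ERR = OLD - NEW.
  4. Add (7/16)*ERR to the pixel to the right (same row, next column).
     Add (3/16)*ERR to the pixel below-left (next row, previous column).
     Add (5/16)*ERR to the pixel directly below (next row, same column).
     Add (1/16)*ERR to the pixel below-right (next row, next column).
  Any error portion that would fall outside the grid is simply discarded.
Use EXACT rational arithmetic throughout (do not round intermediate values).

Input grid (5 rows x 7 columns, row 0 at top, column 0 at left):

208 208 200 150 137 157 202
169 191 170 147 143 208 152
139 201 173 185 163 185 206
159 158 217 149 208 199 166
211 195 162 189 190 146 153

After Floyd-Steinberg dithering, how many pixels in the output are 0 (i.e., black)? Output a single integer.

(0,0): OLD=208 → NEW=255, ERR=-47
(0,1): OLD=2999/16 → NEW=255, ERR=-1081/16
(0,2): OLD=43633/256 → NEW=255, ERR=-21647/256
(0,3): OLD=462871/4096 → NEW=0, ERR=462871/4096
(0,4): OLD=12218529/65536 → NEW=255, ERR=-4493151/65536
(0,5): OLD=133174375/1048576 → NEW=0, ERR=133174375/1048576
(0,6): OLD=4321218257/16777216 → NEW=255, ERR=43028177/16777216
(1,0): OLD=36261/256 → NEW=255, ERR=-29019/256
(1,1): OLD=207875/2048 → NEW=0, ERR=207875/2048
(1,2): OLD=13431487/65536 → NEW=255, ERR=-3280193/65536
(1,3): OLD=37296979/262144 → NEW=255, ERR=-29549741/262144
(1,4): OLD=1730315161/16777216 → NEW=0, ERR=1730315161/16777216
(1,5): OLD=38789784425/134217728 → NEW=255, ERR=4564263785/134217728
(1,6): OLD=377134808071/2147483648 → NEW=255, ERR=-170473522169/2147483648
(2,0): OLD=4017617/32768 → NEW=0, ERR=4017617/32768
(2,1): OLD=283000971/1048576 → NEW=255, ERR=15614091/1048576
(2,2): OLD=2501176673/16777216 → NEW=255, ERR=-1777013407/16777216
(2,3): OLD=16058382233/134217728 → NEW=0, ERR=16058382233/134217728
(2,4): OLD=265112220329/1073741824 → NEW=255, ERR=-8691944791/1073741824
(2,5): OLD=6310065247907/34359738368 → NEW=255, ERR=-2451668035933/34359738368
(2,6): OLD=83618591164837/549755813888 → NEW=255, ERR=-56569141376603/549755813888
(3,0): OLD=3357238337/16777216 → NEW=255, ERR=-920951743/16777216
(3,1): OLD=16970623405/134217728 → NEW=0, ERR=16970623405/134217728
(3,2): OLD=281945764759/1073741824 → NEW=255, ERR=8141599639/1073741824
(3,3): OLD=779830575697/4294967296 → NEW=255, ERR=-315386084783/4294967296
(3,4): OLD=92052819118145/549755813888 → NEW=255, ERR=-48134913423295/549755813888
(3,5): OLD=521593487359443/4398046511104 → NEW=0, ERR=521593487359443/4398046511104
(3,6): OLD=12755786781344781/70368744177664 → NEW=255, ERR=-5188242983959539/70368744177664
(4,0): OLD=467192850223/2147483648 → NEW=255, ERR=-80415480017/2147483648
(4,1): OLD=7425858268771/34359738368 → NEW=255, ERR=-1335875015069/34359738368
(4,2): OLD=77787186243501/549755813888 → NEW=255, ERR=-62400546297939/549755813888
(4,3): OLD=441787210797951/4398046511104 → NEW=0, ERR=441787210797951/4398046511104
(4,4): OLD=7889500221835277/35184372088832 → NEW=255, ERR=-1082514660816883/35184372088832
(4,5): OLD=169227662266281805/1125899906842624 → NEW=255, ERR=-117876813978587315/1125899906842624
(4,6): OLD=1649533768147886635/18014398509481984 → NEW=0, ERR=1649533768147886635/18014398509481984
Output grid:
  Row 0: ###.#.#  (2 black, running=2)
  Row 1: #.##.##  (2 black, running=4)
  Row 2: .##.###  (2 black, running=6)
  Row 3: #.###.#  (2 black, running=8)
  Row 4: ###.##.  (2 black, running=10)

Answer: 10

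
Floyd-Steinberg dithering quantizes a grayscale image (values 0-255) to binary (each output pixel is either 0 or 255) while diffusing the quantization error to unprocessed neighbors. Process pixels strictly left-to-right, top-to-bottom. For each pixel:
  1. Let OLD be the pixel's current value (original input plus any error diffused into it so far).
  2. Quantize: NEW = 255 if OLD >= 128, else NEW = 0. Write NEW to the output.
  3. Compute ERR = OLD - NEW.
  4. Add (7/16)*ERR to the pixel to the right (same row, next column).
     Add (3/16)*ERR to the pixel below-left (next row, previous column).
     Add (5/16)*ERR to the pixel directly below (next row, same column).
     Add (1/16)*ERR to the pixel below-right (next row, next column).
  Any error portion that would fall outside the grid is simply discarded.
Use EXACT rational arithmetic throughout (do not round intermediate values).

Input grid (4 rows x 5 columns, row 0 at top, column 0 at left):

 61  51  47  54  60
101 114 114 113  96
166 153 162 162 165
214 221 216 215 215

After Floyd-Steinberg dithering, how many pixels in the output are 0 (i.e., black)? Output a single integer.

Answer: 9

Derivation:
(0,0): OLD=61 → NEW=0, ERR=61
(0,1): OLD=1243/16 → NEW=0, ERR=1243/16
(0,2): OLD=20733/256 → NEW=0, ERR=20733/256
(0,3): OLD=366315/4096 → NEW=0, ERR=366315/4096
(0,4): OLD=6496365/65536 → NEW=0, ERR=6496365/65536
(1,0): OLD=34465/256 → NEW=255, ERR=-30815/256
(1,1): OLD=214247/2048 → NEW=0, ERR=214247/2048
(1,2): OLD=13546355/65536 → NEW=255, ERR=-3165325/65536
(1,3): OLD=37608439/262144 → NEW=255, ERR=-29238281/262144
(1,4): OLD=351356677/4194304 → NEW=0, ERR=351356677/4194304
(2,0): OLD=4849629/32768 → NEW=255, ERR=-3506211/32768
(2,1): OLD=128240079/1048576 → NEW=0, ERR=128240079/1048576
(2,2): OLD=3121198637/16777216 → NEW=255, ERR=-1156991443/16777216
(2,3): OLD=29437310775/268435456 → NEW=0, ERR=29437310775/268435456
(2,4): OLD=997224916161/4294967296 → NEW=255, ERR=-97991744319/4294967296
(3,0): OLD=3414050701/16777216 → NEW=255, ERR=-864139379/16777216
(3,1): OLD=29134156041/134217728 → NEW=255, ERR=-5091364599/134217728
(3,2): OLD=885015908659/4294967296 → NEW=255, ERR=-210200751821/4294967296
(3,3): OLD=1883512756891/8589934592 → NEW=255, ERR=-306920564069/8589934592
(3,4): OLD=27363007549607/137438953472 → NEW=255, ERR=-7683925585753/137438953472
Output grid:
  Row 0: .....  (5 black, running=5)
  Row 1: #.##.  (2 black, running=7)
  Row 2: #.#.#  (2 black, running=9)
  Row 3: #####  (0 black, running=9)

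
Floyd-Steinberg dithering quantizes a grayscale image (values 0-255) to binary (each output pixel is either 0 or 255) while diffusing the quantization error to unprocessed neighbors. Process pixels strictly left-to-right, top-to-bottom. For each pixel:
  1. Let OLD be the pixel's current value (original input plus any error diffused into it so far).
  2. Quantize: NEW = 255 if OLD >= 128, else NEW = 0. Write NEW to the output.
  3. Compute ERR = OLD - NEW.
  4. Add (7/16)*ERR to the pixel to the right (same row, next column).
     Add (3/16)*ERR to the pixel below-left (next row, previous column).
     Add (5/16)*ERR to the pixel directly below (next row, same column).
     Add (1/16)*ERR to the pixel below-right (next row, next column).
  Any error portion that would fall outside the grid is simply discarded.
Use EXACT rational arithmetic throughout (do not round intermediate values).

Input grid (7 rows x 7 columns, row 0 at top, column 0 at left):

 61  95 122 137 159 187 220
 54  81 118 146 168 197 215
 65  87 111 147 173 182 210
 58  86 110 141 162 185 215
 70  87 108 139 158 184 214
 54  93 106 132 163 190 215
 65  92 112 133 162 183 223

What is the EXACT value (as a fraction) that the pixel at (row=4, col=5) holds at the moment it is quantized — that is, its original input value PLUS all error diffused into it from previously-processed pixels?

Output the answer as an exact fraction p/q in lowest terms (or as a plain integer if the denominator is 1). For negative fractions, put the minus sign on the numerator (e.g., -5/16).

Answer: 150604474405590121/1125899906842624

Derivation:
(0,0): OLD=61 → NEW=0, ERR=61
(0,1): OLD=1947/16 → NEW=0, ERR=1947/16
(0,2): OLD=44861/256 → NEW=255, ERR=-20419/256
(0,3): OLD=418219/4096 → NEW=0, ERR=418219/4096
(0,4): OLD=13347757/65536 → NEW=255, ERR=-3363923/65536
(0,5): OLD=172536251/1048576 → NEW=255, ERR=-94850629/1048576
(0,6): OLD=3027033117/16777216 → NEW=255, ERR=-1251156963/16777216
(1,0): OLD=24545/256 → NEW=0, ERR=24545/256
(1,1): OLD=306855/2048 → NEW=255, ERR=-215385/2048
(1,2): OLD=4837427/65536 → NEW=0, ERR=4837427/65536
(1,3): OLD=51273143/262144 → NEW=255, ERR=-15573577/262144
(1,4): OLD=1935910469/16777216 → NEW=0, ERR=1935910469/16777216
(1,5): OLD=27115236309/134217728 → NEW=255, ERR=-7110284331/134217728
(1,6): OLD=349749834971/2147483648 → NEW=255, ERR=-197858495269/2147483648
(2,0): OLD=2465565/32768 → NEW=0, ERR=2465565/32768
(2,1): OLD=112078223/1048576 → NEW=0, ERR=112078223/1048576
(2,2): OLD=2736652653/16777216 → NEW=255, ERR=-1541537427/16777216
(2,3): OLD=15365909061/134217728 → NEW=0, ERR=15365909061/134217728
(2,4): OLD=263603964437/1073741824 → NEW=255, ERR=-10200200683/1073741824
(2,5): OLD=5196067881159/34359738368 → NEW=255, ERR=-3565665402681/34359738368
(2,6): OLD=72840150687457/549755813888 → NEW=255, ERR=-67347581853983/549755813888
(3,0): OLD=1703803597/16777216 → NEW=0, ERR=1703803597/16777216
(3,1): OLD=20308044617/134217728 → NEW=255, ERR=-13917476023/134217728
(3,2): OLD=68791555883/1073741824 → NEW=0, ERR=68791555883/1073741824
(3,3): OLD=847319952797/4294967296 → NEW=255, ERR=-247896707683/4294967296
(3,4): OLD=66782870621901/549755813888 → NEW=0, ERR=66782870621901/549755813888
(3,5): OLD=801119411467831/4398046511104 → NEW=255, ERR=-320382448863689/4398046511104
(3,6): OLD=9736294410449449/70368744177664 → NEW=255, ERR=-8207735354854871/70368744177664
(4,0): OLD=176723571171/2147483648 → NEW=0, ERR=176723571171/2147483648
(4,1): OLD=3743800350087/34359738368 → NEW=0, ERR=3743800350087/34359738368
(4,2): OLD=87074484445513/549755813888 → NEW=255, ERR=-53113248095927/549755813888
(4,3): OLD=463890094488051/4398046511104 → NEW=0, ERR=463890094488051/4398046511104
(4,4): OLD=7910906745552425/35184372088832 → NEW=255, ERR=-1061108137099735/35184372088832
(4,5): OLD=150604474405590121/1125899906842624 → NEW=255, ERR=-136500001839278999/1125899906842624
Target (4,5): original=184, with diffused error = 150604474405590121/1125899906842624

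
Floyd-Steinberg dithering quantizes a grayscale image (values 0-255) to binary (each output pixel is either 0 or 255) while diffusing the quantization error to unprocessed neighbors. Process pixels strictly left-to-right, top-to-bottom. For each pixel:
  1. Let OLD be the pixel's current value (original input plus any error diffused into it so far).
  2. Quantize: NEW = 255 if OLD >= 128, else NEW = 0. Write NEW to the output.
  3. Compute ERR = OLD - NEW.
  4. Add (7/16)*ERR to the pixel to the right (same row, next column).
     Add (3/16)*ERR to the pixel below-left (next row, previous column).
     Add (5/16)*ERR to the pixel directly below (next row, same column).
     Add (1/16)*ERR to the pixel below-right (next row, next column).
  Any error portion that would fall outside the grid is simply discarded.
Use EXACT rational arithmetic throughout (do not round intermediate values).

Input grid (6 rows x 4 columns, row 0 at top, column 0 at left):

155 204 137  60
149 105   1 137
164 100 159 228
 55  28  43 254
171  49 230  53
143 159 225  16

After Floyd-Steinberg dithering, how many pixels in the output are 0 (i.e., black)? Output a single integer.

(0,0): OLD=155 → NEW=255, ERR=-100
(0,1): OLD=641/4 → NEW=255, ERR=-379/4
(0,2): OLD=6115/64 → NEW=0, ERR=6115/64
(0,3): OLD=104245/1024 → NEW=0, ERR=104245/1024
(1,0): OLD=6399/64 → NEW=0, ERR=6399/64
(1,1): OLD=66969/512 → NEW=255, ERR=-63591/512
(1,2): OLD=-168979/16384 → NEW=0, ERR=-168979/16384
(1,3): OLD=44635915/262144 → NEW=255, ERR=-22210805/262144
(2,0): OLD=1408675/8192 → NEW=255, ERR=-680285/8192
(2,1): OLD=7647057/262144 → NEW=0, ERR=7647057/262144
(2,2): OLD=75964301/524288 → NEW=255, ERR=-57729139/524288
(2,3): OLD=1280983273/8388608 → NEW=255, ERR=-858111767/8388608
(3,0): OLD=144782291/4194304 → NEW=0, ERR=144782291/4194304
(3,1): OLD=1770483533/67108864 → NEW=0, ERR=1770483533/67108864
(3,2): OLD=2980598387/1073741824 → NEW=0, ERR=2980598387/1073741824
(3,3): OLD=3717130153893/17179869184 → NEW=255, ERR=-663736488027/17179869184
(4,0): OLD=200503885783/1073741824 → NEW=255, ERR=-73300279337/1073741824
(4,1): OLD=258178189477/8589934592 → NEW=0, ERR=258178189477/8589934592
(4,2): OLD=65536895441125/274877906944 → NEW=255, ERR=-4556970829595/274877906944
(4,3): OLD=148861783426259/4398046511104 → NEW=0, ERR=148861783426259/4398046511104
(5,0): OLD=17496293741447/137438953472 → NEW=0, ERR=17496293741447/137438953472
(5,1): OLD=953110233963057/4398046511104 → NEW=255, ERR=-168391626368463/4398046511104
(5,2): OLD=464638780384955/2199023255552 → NEW=255, ERR=-96112149780805/2199023255552
(5,3): OLD=451727193769129/70368744177664 → NEW=0, ERR=451727193769129/70368744177664
Output grid:
  Row 0: ##..  (2 black, running=2)
  Row 1: .#.#  (2 black, running=4)
  Row 2: #.##  (1 black, running=5)
  Row 3: ...#  (3 black, running=8)
  Row 4: #.#.  (2 black, running=10)
  Row 5: .##.  (2 black, running=12)

Answer: 12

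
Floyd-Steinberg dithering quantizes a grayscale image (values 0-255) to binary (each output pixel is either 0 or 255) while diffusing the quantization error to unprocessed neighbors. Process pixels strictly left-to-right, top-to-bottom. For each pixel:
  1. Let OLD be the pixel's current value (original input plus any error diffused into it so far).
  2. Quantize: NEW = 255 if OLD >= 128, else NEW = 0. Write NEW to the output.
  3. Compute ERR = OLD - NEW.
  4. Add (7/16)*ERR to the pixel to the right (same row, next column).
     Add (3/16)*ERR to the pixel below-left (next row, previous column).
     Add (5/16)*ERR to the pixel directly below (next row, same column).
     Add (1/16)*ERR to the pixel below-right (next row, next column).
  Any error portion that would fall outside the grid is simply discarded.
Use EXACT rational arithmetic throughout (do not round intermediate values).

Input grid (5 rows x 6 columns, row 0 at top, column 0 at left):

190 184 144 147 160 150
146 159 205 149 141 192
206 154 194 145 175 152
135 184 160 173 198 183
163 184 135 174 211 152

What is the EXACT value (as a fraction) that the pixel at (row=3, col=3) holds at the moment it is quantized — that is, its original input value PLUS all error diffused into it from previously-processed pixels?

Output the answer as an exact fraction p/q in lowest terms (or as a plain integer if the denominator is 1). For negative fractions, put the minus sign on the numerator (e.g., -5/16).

(0,0): OLD=190 → NEW=255, ERR=-65
(0,1): OLD=2489/16 → NEW=255, ERR=-1591/16
(0,2): OLD=25727/256 → NEW=0, ERR=25727/256
(0,3): OLD=782201/4096 → NEW=255, ERR=-262279/4096
(0,4): OLD=8649807/65536 → NEW=255, ERR=-8061873/65536
(0,5): OLD=100853289/1048576 → NEW=0, ERR=100853289/1048576
(1,0): OLD=27403/256 → NEW=0, ERR=27403/256
(1,1): OLD=388173/2048 → NEW=255, ERR=-134067/2048
(1,2): OLD=12421969/65536 → NEW=255, ERR=-4289711/65536
(1,3): OLD=21907005/262144 → NEW=0, ERR=21907005/262144
(1,4): OLD=2569450199/16777216 → NEW=255, ERR=-1708739881/16777216
(1,5): OLD=45582852017/268435456 → NEW=255, ERR=-22868189263/268435456
(2,0): OLD=7444127/32768 → NEW=255, ERR=-911713/32768
(2,1): OLD=121412037/1048576 → NEW=0, ERR=121412037/1048576
(2,2): OLD=3955729039/16777216 → NEW=255, ERR=-322461041/16777216
(2,3): OLD=18725884887/134217728 → NEW=255, ERR=-15499635753/134217728
(2,4): OLD=351753391109/4294967296 → NEW=0, ERR=351753391109/4294967296
(2,5): OLD=10640741651059/68719476736 → NEW=255, ERR=-6882724916621/68719476736
(3,0): OLD=2483286191/16777216 → NEW=255, ERR=-1794903889/16777216
(3,1): OLD=22553289731/134217728 → NEW=255, ERR=-11672230909/134217728
(3,2): OLD=109017579577/1073741824 → NEW=0, ERR=109017579577/1073741824
(3,3): OLD=13433730129835/68719476736 → NEW=255, ERR=-4089736437845/68719476736
Target (3,3): original=173, with diffused error = 13433730129835/68719476736

Answer: 13433730129835/68719476736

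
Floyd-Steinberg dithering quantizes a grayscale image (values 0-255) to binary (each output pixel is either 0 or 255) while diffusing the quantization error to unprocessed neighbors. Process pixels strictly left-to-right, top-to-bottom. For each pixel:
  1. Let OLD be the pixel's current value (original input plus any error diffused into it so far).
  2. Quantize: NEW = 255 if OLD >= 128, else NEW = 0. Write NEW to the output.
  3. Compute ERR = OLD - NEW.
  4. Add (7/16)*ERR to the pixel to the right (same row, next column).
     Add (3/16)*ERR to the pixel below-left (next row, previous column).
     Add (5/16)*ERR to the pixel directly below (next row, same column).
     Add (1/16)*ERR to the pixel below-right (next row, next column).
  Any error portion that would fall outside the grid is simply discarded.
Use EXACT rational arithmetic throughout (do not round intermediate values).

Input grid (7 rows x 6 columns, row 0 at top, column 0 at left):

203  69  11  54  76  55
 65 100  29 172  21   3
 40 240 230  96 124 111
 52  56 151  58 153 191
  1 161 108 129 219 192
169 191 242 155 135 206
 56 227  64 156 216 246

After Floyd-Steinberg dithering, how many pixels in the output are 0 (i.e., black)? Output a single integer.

Answer: 21

Derivation:
(0,0): OLD=203 → NEW=255, ERR=-52
(0,1): OLD=185/4 → NEW=0, ERR=185/4
(0,2): OLD=1999/64 → NEW=0, ERR=1999/64
(0,3): OLD=69289/1024 → NEW=0, ERR=69289/1024
(0,4): OLD=1730207/16384 → NEW=0, ERR=1730207/16384
(0,5): OLD=26529369/262144 → NEW=0, ERR=26529369/262144
(1,0): OLD=3675/64 → NEW=0, ERR=3675/64
(1,1): OLD=72797/512 → NEW=255, ERR=-57763/512
(1,2): OLD=81601/16384 → NEW=0, ERR=81601/16384
(1,3): OLD=14226365/65536 → NEW=255, ERR=-2485315/65536
(1,4): OLD=254234215/4194304 → NEW=0, ERR=254234215/4194304
(1,5): OLD=4546248609/67108864 → NEW=0, ERR=4546248609/67108864
(2,0): OLD=301391/8192 → NEW=0, ERR=301391/8192
(2,1): OLD=59077557/262144 → NEW=255, ERR=-7769163/262144
(2,2): OLD=857435423/4194304 → NEW=255, ERR=-212112097/4194304
(2,3): OLD=2472978983/33554432 → NEW=0, ERR=2472978983/33554432
(2,4): OLD=199198212405/1073741824 → NEW=255, ERR=-74605952715/1073741824
(2,5): OLD=1813507658179/17179869184 → NEW=0, ERR=1813507658179/17179869184
(3,0): OLD=243018879/4194304 → NEW=0, ERR=243018879/4194304
(3,1): OLD=2177835699/33554432 → NEW=0, ERR=2177835699/33554432
(3,2): OLD=47126178905/268435456 → NEW=255, ERR=-21324862375/268435456
(3,3): OLD=516894348475/17179869184 → NEW=0, ERR=516894348475/17179869184
(3,4): OLD=23206396099195/137438953472 → NEW=255, ERR=-11840537036165/137438953472
(3,5): OLD=400120426936917/2199023255552 → NEW=255, ERR=-160630503228843/2199023255552
(4,0): OLD=16791133169/536870912 → NEW=0, ERR=16791133169/536870912
(4,1): OLD=1577901499677/8589934592 → NEW=255, ERR=-612531821283/8589934592
(4,2): OLD=16953147415303/274877906944 → NEW=0, ERR=16953147415303/274877906944
(4,3): OLD=634491698428547/4398046511104 → NEW=255, ERR=-487010161902973/4398046511104
(4,4): OLD=9275739849637747/70368744177664 → NEW=255, ERR=-8668289915666573/70368744177664
(4,5): OLD=123731517224986437/1125899906842624 → NEW=0, ERR=123731517224986437/1125899906842624
(5,0): OLD=22732878326439/137438953472 → NEW=255, ERR=-12314054808921/137438953472
(5,1): OLD=629081527319127/4398046511104 → NEW=255, ERR=-492420333012393/4398046511104
(5,2): OLD=6581949387463181/35184372088832 → NEW=255, ERR=-2390065495188979/35184372088832
(5,3): OLD=80427891667041023/1125899906842624 → NEW=0, ERR=80427891667041023/1125899906842624
(5,4): OLD=318499474677978423/2251799813685248 → NEW=255, ERR=-255709477811759817/2251799813685248
(5,5): OLD=6591895736172792723/36028797018963968 → NEW=255, ERR=-2595447503663019117/36028797018963968
(6,0): OLD=493139905484645/70368744177664 → NEW=0, ERR=493139905484645/70368744177664
(6,1): OLD=198992442517375297/1125899906842624 → NEW=255, ERR=-88112033727493823/1125899906842624
(6,2): OLD=67237714758526009/4503599627370496 → NEW=0, ERR=67237714758526009/4503599627370496
(6,3): OLD=11480021256312512325/72057594037927936 → NEW=255, ERR=-6894665223359111355/72057594037927936
(6,4): OLD=149429572026396107381/1152921504606846976 → NEW=255, ERR=-144565411648349871499/1152921504606846976
(6,5): OLD=2979746307368396512019/18446744073709551616 → NEW=255, ERR=-1724173431427539150061/18446744073709551616
Output grid:
  Row 0: #.....  (5 black, running=5)
  Row 1: .#.#..  (4 black, running=9)
  Row 2: .##.#.  (3 black, running=12)
  Row 3: ..#.##  (3 black, running=15)
  Row 4: .#.##.  (3 black, running=18)
  Row 5: ###.##  (1 black, running=19)
  Row 6: .#.###  (2 black, running=21)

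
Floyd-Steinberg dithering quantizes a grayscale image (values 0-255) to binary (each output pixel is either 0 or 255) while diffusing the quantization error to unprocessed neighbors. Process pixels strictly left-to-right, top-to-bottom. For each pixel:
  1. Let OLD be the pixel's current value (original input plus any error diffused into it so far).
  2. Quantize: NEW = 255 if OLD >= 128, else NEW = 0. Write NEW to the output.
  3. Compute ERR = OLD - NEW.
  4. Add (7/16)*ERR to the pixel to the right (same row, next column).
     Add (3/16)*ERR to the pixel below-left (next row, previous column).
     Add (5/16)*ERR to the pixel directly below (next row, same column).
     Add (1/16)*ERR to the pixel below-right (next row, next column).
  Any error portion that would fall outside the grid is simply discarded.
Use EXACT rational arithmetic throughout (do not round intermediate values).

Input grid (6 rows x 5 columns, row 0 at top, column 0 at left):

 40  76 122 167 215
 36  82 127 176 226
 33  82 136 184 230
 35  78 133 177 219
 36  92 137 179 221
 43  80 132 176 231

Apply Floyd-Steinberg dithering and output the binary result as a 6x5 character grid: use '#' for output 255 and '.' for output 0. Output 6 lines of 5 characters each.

(0,0): OLD=40 → NEW=0, ERR=40
(0,1): OLD=187/2 → NEW=0, ERR=187/2
(0,2): OLD=5213/32 → NEW=255, ERR=-2947/32
(0,3): OLD=64875/512 → NEW=0, ERR=64875/512
(0,4): OLD=2215405/8192 → NEW=255, ERR=126445/8192
(1,0): OLD=2113/32 → NEW=0, ERR=2113/32
(1,1): OLD=32087/256 → NEW=0, ERR=32087/256
(1,2): OLD=1496339/8192 → NEW=255, ERR=-592621/8192
(1,3): OLD=5933807/32768 → NEW=255, ERR=-2422033/32768
(1,4): OLD=108215757/524288 → NEW=255, ERR=-25477683/524288
(2,0): OLD=315949/4096 → NEW=0, ERR=315949/4096
(2,1): OLD=19068175/131072 → NEW=255, ERR=-14355185/131072
(2,2): OLD=124680845/2097152 → NEW=0, ERR=124680845/2097152
(2,3): OLD=5814287671/33554432 → NEW=255, ERR=-2742092489/33554432
(2,4): OLD=93652641985/536870912 → NEW=255, ERR=-43249440575/536870912
(3,0): OLD=80886605/2097152 → NEW=0, ERR=80886605/2097152
(3,1): OLD=1285422777/16777216 → NEW=0, ERR=1285422777/16777216
(3,2): OLD=87473012947/536870912 → NEW=255, ERR=-49429069613/536870912
(3,3): OLD=107152188871/1073741824 → NEW=0, ERR=107152188871/1073741824
(3,4): OLD=3992215307995/17179869184 → NEW=255, ERR=-388651333925/17179869184
(4,0): OLD=16755408947/268435456 → NEW=0, ERR=16755408947/268435456
(4,1): OLD=1102937114083/8589934592 → NEW=255, ERR=-1087496206877/8589934592
(4,2): OLD=10492126603213/137438953472 → NEW=0, ERR=10492126603213/137438953472
(4,3): OLD=513665976008611/2199023255552 → NEW=255, ERR=-47084954157149/2199023255552
(4,4): OLD=7416862381627637/35184372088832 → NEW=255, ERR=-1555152501024523/35184372088832
(5,0): OLD=5328251810185/137438953472 → NEW=0, ERR=5328251810185/137438953472
(5,1): OLD=83137537877899/1099511627776 → NEW=0, ERR=83137537877899/1099511627776
(5,2): OLD=6227978882841491/35184372088832 → NEW=255, ERR=-2744035999810669/35184372088832
(5,3): OLD=18531167594563317/140737488355328 → NEW=255, ERR=-17356891936045323/140737488355328
(5,4): OLD=364551026322427031/2251799813685248 → NEW=255, ERR=-209657926167311209/2251799813685248
Row 0: ..#.#
Row 1: ..###
Row 2: .#.##
Row 3: ..#.#
Row 4: .#.##
Row 5: ..###

Answer: ..#.#
..###
.#.##
..#.#
.#.##
..###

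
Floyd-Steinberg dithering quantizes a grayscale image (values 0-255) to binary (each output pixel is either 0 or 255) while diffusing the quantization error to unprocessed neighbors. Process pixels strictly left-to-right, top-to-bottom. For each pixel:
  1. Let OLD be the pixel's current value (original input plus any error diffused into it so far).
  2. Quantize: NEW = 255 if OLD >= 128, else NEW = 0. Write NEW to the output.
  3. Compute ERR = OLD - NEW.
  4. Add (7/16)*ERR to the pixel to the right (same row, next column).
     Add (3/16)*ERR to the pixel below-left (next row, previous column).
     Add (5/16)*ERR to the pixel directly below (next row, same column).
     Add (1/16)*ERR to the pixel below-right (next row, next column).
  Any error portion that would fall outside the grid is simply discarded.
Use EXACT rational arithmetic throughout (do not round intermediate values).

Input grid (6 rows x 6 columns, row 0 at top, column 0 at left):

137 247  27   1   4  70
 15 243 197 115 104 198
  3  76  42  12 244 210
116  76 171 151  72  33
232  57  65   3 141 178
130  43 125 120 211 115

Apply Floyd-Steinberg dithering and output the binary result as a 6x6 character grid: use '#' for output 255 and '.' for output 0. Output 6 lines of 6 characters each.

Answer: ##....
.##.##
....##
.##...
#...##
#.#.#.

Derivation:
(0,0): OLD=137 → NEW=255, ERR=-118
(0,1): OLD=1563/8 → NEW=255, ERR=-477/8
(0,2): OLD=117/128 → NEW=0, ERR=117/128
(0,3): OLD=2867/2048 → NEW=0, ERR=2867/2048
(0,4): OLD=151141/32768 → NEW=0, ERR=151141/32768
(0,5): OLD=37758147/524288 → NEW=0, ERR=37758147/524288
(1,0): OLD=-4231/128 → NEW=0, ERR=-4231/128
(1,1): OLD=207567/1024 → NEW=255, ERR=-53553/1024
(1,2): OLD=5601403/32768 → NEW=255, ERR=-2754437/32768
(1,3): OLD=10431199/131072 → NEW=0, ERR=10431199/131072
(1,4): OLD=1290588477/8388608 → NEW=255, ERR=-848506563/8388608
(1,5): OLD=23694908059/134217728 → NEW=255, ERR=-10530612581/134217728
(2,0): OLD=-280747/16384 → NEW=0, ERR=-280747/16384
(2,1): OLD=18000503/524288 → NEW=0, ERR=18000503/524288
(2,2): OLD=355725349/8388608 → NEW=0, ERR=355725349/8388608
(2,3): OLD=2094009149/67108864 → NEW=0, ERR=2094009149/67108864
(2,4): OLD=464511323191/2147483648 → NEW=255, ERR=-83097007049/2147483648
(2,5): OLD=5574199321329/34359738368 → NEW=255, ERR=-3187533962511/34359738368
(3,0): OLD=982160517/8388608 → NEW=0, ERR=982160517/8388608
(3,1): OLD=9719572385/67108864 → NEW=255, ERR=-7393187935/67108864
(3,2): OLD=77336321075/536870912 → NEW=255, ERR=-59565761485/536870912
(3,3): OLD=3697295304025/34359738368 → NEW=0, ERR=3697295304025/34359738368
(3,4): OLD=25162627980473/274877906944 → NEW=0, ERR=25162627980473/274877906944
(3,5): OLD=183136155327031/4398046511104 → NEW=0, ERR=183136155327031/4398046511104
(4,0): OLD=266214960043/1073741824 → NEW=255, ERR=-7589205077/1073741824
(4,1): OLD=102995050415/17179869184 → NEW=0, ERR=102995050415/17179869184
(4,2): OLD=25421588622685/549755813888 → NEW=0, ERR=25421588622685/549755813888
(4,3): OLD=590103451869617/8796093022208 → NEW=0, ERR=590103451869617/8796093022208
(4,4): OLD=30046055027856833/140737488355328 → NEW=255, ERR=-5842004502751807/140737488355328
(4,5): OLD=402111385695038631/2251799813685248 → NEW=255, ERR=-172097566794699609/2251799813685248
(5,0): OLD=35435976647805/274877906944 → NEW=255, ERR=-34657889622915/274877906944
(5,1): OLD=-18120153830835/8796093022208 → NEW=0, ERR=-18120153830835/8796093022208
(5,2): OLD=10661057939418143/70368744177664 → NEW=255, ERR=-7282971825886177/70368744177664
(5,3): OLD=204444561408544581/2251799813685248 → NEW=0, ERR=204444561408544581/2251799813685248
(5,4): OLD=1025075190491948485/4503599627370496 → NEW=255, ERR=-123342714487527995/4503599627370496
(5,5): OLD=5515304500913962761/72057594037927936 → NEW=0, ERR=5515304500913962761/72057594037927936
Row 0: ##....
Row 1: .##.##
Row 2: ....##
Row 3: .##...
Row 4: #...##
Row 5: #.#.#.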